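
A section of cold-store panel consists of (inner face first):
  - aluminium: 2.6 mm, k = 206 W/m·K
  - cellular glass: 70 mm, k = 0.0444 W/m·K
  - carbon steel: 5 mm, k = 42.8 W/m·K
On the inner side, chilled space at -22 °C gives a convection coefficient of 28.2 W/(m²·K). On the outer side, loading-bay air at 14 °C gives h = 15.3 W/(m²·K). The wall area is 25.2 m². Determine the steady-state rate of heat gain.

Q ≈ 541 W

Model the wall as resistances in series:
R_inner film = 1/(h_i·A) = 1/(28.2×25.2) = 0.001407 K/W
R_aluminium = L/(kA) = 0.0026/(206×25.2) = 5.008×10^-7 K/W
R_cellular glass = L/(kA) = 0.07/(0.0444×25.2) = 0.06256 K/W
R_carbon steel = L/(kA) = 0.005/(42.8×25.2) = 4.636×10^-6 K/W
R_outer film = 1/(h_o·A) = 1/(15.3×25.2) = 0.002594 K/W
R_total = 0.06657 K/W
Q = ΔT / R_total = 36 / 0.06657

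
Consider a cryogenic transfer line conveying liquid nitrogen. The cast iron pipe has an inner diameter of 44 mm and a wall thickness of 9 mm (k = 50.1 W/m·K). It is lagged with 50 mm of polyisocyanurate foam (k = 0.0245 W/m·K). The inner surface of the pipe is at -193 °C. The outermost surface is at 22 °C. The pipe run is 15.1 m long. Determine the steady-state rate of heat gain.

Q ≈ 520 W

Treating each annulus and film as a series resistance:
R_cast iron pipe wall = ln(31/22)/(2π×50.1×15.1) = 7.215×10^-5 K/W
R_polyisocyanurate foam = ln(81/31)/(2π×0.0245×15.1) = 0.4132 K/W
R_total = 0.4133 K/W
Q = ΔT/R_total = 215/0.4133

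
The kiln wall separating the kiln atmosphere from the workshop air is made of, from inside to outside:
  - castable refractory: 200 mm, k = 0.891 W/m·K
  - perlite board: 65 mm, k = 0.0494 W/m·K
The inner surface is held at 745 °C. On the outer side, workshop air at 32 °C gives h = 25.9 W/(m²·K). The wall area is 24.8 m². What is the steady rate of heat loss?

Q ≈ 11200 W

Model the wall as resistances in series:
R_castable refractory = L/(kA) = 0.2/(0.891×24.8) = 0.009051 K/W
R_perlite board = L/(kA) = 0.065/(0.0494×24.8) = 0.05306 K/W
R_outer film = 1/(h_o·A) = 1/(25.9×24.8) = 0.001557 K/W
R_total = 0.06366 K/W
Q = ΔT / R_total = 713 / 0.06366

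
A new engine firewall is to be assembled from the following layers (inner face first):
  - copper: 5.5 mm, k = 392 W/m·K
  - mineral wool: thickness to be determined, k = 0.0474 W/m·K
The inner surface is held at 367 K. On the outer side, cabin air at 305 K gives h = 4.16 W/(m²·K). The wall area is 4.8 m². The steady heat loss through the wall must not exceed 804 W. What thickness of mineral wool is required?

Treating each layer as a thermal resistance in series:
R_copper = L/(kA) = 0.0055/(392×4.8) = 2.923×10^-6 K/W
R_outer film = 1/(h_o·A) = 1/(4.16×4.8) = 0.05008 K/W
Sum of the known resistances R_other = 0.05008 K/W
Required total resistance R_tot = ΔT/Q_allow = 62/804 = 0.07711 K/W
R_mineral wool = R_tot − R_other = 0.02703 K/W
L = R·k·A = 0.02703×0.0474×4.8

L ≈ 6.15 mm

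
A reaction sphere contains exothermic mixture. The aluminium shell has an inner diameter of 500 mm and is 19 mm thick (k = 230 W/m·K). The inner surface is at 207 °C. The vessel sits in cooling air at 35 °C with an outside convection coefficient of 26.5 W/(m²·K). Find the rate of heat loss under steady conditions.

Q ≈ 4130 W

For a spherical shell R = (1/r₁ − 1/r₂)/(4πk); film R = 1/(h·4πr²). In series:
R_aluminium shell = (1/0.25 − 1/0.269)/(4π×230) = 9.775×10^-5 K/W
R_outer film = 1/(h·4πr_o²) = 1/(26.5×4π×0.269²) = 0.0415 K/W
R_total = 0.0416 K/W
Q = ΔT/R_total = 172/0.0416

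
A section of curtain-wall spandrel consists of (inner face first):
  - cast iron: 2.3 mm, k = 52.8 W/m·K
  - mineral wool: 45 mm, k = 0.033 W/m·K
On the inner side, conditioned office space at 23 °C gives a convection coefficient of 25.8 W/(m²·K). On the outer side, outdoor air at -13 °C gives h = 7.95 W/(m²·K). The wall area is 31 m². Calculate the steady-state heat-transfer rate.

Q ≈ 730 W

Thermal resistances in series:
R_inner film = 1/(h_i·A) = 1/(25.8×31) = 0.00125 K/W
R_cast iron = L/(kA) = 0.0023/(52.8×31) = 1.405×10^-6 K/W
R_mineral wool = L/(kA) = 0.045/(0.033×31) = 0.04399 K/W
R_outer film = 1/(h_o·A) = 1/(7.95×31) = 0.004058 K/W
R_total = 0.0493 K/W
Q = ΔT / R_total = 36 / 0.0493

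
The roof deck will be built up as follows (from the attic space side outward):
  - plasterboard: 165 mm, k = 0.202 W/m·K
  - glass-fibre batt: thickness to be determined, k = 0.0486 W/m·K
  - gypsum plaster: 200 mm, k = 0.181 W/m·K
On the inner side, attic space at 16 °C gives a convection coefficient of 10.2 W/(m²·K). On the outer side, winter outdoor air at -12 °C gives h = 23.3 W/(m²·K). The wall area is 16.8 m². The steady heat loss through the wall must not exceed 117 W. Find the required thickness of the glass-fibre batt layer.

L ≈ 95.1 mm

Model the wall as resistances in series:
R_inner film = 1/(h_i·A) = 1/(10.2×16.8) = 0.005836 K/W
R_plasterboard = L/(kA) = 0.165/(0.202×16.8) = 0.04862 K/W
R_gypsum plaster = L/(kA) = 0.2/(0.181×16.8) = 0.06577 K/W
R_outer film = 1/(h_o·A) = 1/(23.3×16.8) = 0.002555 K/W
Sum of the known resistances R_other = 0.1228 K/W
Required total resistance R_tot = ΔT/Q_allow = 28/117 = 0.2393 K/W
R_glass-fibre batt = R_tot − R_other = 0.1165 K/W
L = R·k·A = 0.1165×0.0486×16.8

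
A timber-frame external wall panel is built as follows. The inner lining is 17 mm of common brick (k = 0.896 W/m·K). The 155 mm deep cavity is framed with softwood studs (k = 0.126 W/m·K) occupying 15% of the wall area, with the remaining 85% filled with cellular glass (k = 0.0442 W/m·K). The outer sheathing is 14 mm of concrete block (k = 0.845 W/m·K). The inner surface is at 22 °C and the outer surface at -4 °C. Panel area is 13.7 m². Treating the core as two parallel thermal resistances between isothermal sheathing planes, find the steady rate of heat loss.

Q ≈ 128 W

Sheathing layers in series; stud and cavity paths in parallel between them.
R_inner = 0.017/(0.896×13.7) = 0.001385 K/W
R_stud  = 0.155/(0.126×0.15×13.7) = 0.5986 K/W
R_cav   = 0.155/(0.0442×0.85×13.7) = 0.3011 K/W
1/R_core = 1/R_stud + 1/R_cav → R_core = 0.2004 K/W
R_outer = 0.014/(0.845×13.7) = 0.001209 K/W
R_total = 0.2029 K/W
Q = ΔT/R_total = 26/0.2029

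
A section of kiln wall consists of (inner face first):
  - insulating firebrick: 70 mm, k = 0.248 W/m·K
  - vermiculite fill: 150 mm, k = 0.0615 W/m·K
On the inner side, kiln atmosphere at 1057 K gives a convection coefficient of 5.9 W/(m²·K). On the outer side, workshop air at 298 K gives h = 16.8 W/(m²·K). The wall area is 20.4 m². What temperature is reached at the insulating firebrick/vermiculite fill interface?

T ≈ 941 K

Series thermal resistances:
R_inner film = 1/(h_i·A) = 1/(5.9×20.4) = 0.008308 K/W
R_insulating firebrick = L/(kA) = 0.07/(0.248×20.4) = 0.01384 K/W
R_vermiculite fill = L/(kA) = 0.15/(0.0615×20.4) = 0.1196 K/W
R_outer film = 1/(h_o·A) = 1/(16.8×20.4) = 0.002918 K/W
R_total = 0.1446 K/W;  Q = ΔT/R_total = 759/0.1446 = 5248 W
T_interface = T_inner − Q·ΣR(inner→interface) = 1057 − 5250×0.02214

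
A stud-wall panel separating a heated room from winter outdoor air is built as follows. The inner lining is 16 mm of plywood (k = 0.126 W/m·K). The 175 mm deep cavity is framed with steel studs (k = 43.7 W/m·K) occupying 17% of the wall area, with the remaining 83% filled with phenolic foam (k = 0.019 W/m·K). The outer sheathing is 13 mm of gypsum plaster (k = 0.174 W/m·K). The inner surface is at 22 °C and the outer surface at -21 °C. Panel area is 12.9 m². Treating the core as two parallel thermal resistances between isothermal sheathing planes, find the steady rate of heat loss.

Sheathing layers in series; stud and cavity paths in parallel between them.
R_inner = 0.016/(0.126×12.9) = 0.009844 K/W
R_stud  = 0.175/(43.7×0.17×12.9) = 0.001826 K/W
R_cav   = 0.175/(0.019×0.83×12.9) = 0.8602 K/W
1/R_core = 1/R_stud + 1/R_cav → R_core = 0.001822 K/W
R_outer = 0.013/(0.174×12.9) = 0.005792 K/W
R_total = 0.01746 K/W
Q = ΔT/R_total = 43/0.01746

Q ≈ 2460 W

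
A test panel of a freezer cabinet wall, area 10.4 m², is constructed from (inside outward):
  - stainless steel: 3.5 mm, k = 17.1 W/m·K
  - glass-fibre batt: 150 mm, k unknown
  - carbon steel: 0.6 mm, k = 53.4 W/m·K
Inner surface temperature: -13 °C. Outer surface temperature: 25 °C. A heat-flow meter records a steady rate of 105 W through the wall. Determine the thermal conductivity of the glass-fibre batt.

Model the wall as resistances in series:
R_stainless steel = L/(kA) = 0.0035/(17.1×10.4) = 1.968×10^-5 K/W
R_carbon steel = L/(kA) = 0.0006/(53.4×10.4) = 1.08×10^-6 K/W
Sum of known resistances R_other = 2.076×10^-5 K/W
Total R = ΔT/Q = 38/105 = 0.3619 K/W
R_glass-fibre batt = R_total − R_other = 0.3619 K/W
k = L/(R·A) = 0.15/(0.3619×10.4)

k ≈ 0.0399 W/(m·K)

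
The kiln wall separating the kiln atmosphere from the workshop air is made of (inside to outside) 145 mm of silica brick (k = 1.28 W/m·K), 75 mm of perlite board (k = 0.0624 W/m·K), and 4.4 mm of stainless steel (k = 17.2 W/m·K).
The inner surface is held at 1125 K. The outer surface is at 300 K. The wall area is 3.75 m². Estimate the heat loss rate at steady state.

Using the resistance-network approach (series):
R_silica brick = L/(kA) = 0.145/(1.28×3.75) = 0.03021 K/W
R_perlite board = L/(kA) = 0.075/(0.0624×3.75) = 0.3205 K/W
R_stainless steel = L/(kA) = 0.0044/(17.2×3.75) = 6.822×10^-5 K/W
R_total = 0.3508 K/W
Q = ΔT / R_total = 825 / 0.3508

Q ≈ 2350 W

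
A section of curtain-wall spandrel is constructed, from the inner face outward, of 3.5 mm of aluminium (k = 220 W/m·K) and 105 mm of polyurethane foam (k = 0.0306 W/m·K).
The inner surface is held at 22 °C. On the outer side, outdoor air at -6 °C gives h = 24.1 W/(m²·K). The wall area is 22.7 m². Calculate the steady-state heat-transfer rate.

Q ≈ 183 W

Thermal resistances in series:
R_aluminium = L/(kA) = 0.0035/(220×22.7) = 7.008×10^-7 K/W
R_polyurethane foam = L/(kA) = 0.105/(0.0306×22.7) = 0.1512 K/W
R_outer film = 1/(h_o·A) = 1/(24.1×22.7) = 0.001828 K/W
R_total = 0.153 K/W
Q = ΔT / R_total = 28 / 0.153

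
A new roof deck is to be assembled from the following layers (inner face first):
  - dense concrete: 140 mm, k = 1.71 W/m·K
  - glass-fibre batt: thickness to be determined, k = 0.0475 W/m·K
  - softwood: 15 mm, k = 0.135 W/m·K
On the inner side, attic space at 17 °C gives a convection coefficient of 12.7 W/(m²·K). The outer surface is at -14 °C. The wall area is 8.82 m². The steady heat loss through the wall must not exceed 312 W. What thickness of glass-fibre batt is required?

Model the wall as resistances in series:
R_inner film = 1/(h_i·A) = 1/(12.7×8.82) = 0.008927 K/W
R_dense concrete = L/(kA) = 0.14/(1.71×8.82) = 0.009282 K/W
R_softwood = L/(kA) = 0.015/(0.135×8.82) = 0.0126 K/W
Sum of the known resistances R_other = 0.03081 K/W
Required total resistance R_tot = ΔT/Q_allow = 31/312 = 0.09936 K/W
R_glass-fibre batt = R_tot − R_other = 0.06855 K/W
L = R·k·A = 0.06855×0.0475×8.82

L ≈ 28.7 mm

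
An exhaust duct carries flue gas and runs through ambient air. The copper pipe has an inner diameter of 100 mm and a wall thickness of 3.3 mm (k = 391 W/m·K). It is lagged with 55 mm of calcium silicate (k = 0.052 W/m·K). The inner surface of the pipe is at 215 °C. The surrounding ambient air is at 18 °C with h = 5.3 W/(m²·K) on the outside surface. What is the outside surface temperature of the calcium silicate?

Per-layer cylindrical resistances, series-summed:
R_copper pipe wall = ln(53.3/50)/(2π×391×1) = 2.602×10^-5 K/W
R_calcium silicate = ln(108.3/53.3)/(2π×0.052×1) = 2.17 K/W
R_outer film = 1/(h_o·2πr_oL) = 1/(5.3×2π×0.1083×1) = 0.2773 K/W
R_total = 2.447 K/W
Q = ΔT/R_total = 197/2.447
Q = 80.5 W/m
T_interface = T_inner − Q·ΣR(inner→interface) = 215 − 80.5×2.17

T ≈ 40.3 °C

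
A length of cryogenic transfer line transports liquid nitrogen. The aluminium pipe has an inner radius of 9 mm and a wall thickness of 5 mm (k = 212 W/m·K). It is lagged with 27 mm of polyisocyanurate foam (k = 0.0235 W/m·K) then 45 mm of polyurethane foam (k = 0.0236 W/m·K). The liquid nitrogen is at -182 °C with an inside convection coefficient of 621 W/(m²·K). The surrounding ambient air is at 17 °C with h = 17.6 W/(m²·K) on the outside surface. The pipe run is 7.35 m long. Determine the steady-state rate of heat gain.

Cylindrical conduction, so R = ln(r₂/r₁)/(2πkL) per layer, in series:
R_inner film = 1/(h_i·2πr₁L) = 1/(621×2π×0.009×7.35) = 0.003874 K/W
R_aluminium pipe wall = ln(14/9)/(2π×212×7.35) = 4.513×10^-5 K/W
R_polyisocyanurate foam = ln(41/14)/(2π×0.0235×7.35) = 0.9901 K/W
R_polyurethane foam = ln(86/41)/(2π×0.0236×7.35) = 0.6797 K/W
R_outer film = 1/(h_o·2πr_oL) = 1/(17.6×2π×0.086×7.35) = 0.01431 K/W
R_total = 1.688 K/W
Q = ΔT/R_total = 199/1.688

Q ≈ 118 W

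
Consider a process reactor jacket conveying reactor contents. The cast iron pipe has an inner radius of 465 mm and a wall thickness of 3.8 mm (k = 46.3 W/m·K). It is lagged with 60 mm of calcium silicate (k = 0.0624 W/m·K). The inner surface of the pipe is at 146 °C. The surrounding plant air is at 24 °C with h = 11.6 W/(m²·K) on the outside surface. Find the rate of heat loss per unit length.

Cylindrical conduction, so R = ln(r₂/r₁)/(2πkL) per layer, in series:
R_cast iron pipe wall = ln(468.8/465)/(2π×46.3×1) = 2.798×10^-5 K/W
R_calcium silicate = ln(528.8/468.8)/(2π×0.0624×1) = 0.3072 K/W
R_outer film = 1/(h_o·2πr_oL) = 1/(11.6×2π×0.5288×1) = 0.02595 K/W
R_total = 0.3331 K/W
Q = ΔT/R_total = 122/0.3331

q′ ≈ 366 W/m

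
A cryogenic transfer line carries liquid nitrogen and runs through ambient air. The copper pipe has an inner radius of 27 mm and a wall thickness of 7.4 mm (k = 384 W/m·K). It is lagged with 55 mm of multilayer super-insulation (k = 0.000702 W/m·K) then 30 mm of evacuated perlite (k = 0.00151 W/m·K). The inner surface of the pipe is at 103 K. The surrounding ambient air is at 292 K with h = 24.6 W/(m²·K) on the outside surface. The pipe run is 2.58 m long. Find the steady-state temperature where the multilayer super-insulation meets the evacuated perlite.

For a radial system each layer contributes R = ln(r_out/r_in)/(2πkL); films add R = 1/(hA).
R_copper pipe wall = ln(34.4/27)/(2π×384×2.58) = 3.891×10^-5 K/W
R_multilayer super-insulation = ln(89.4/34.4)/(2π×0.000702×2.58) = 83.93 K/W
R_evacuated perlite = ln(119.4/89.4)/(2π×0.00151×2.58) = 11.82 K/W
R_outer film = 1/(h_o·2πr_oL) = 1/(24.6×2π×0.1194×2.58) = 0.021 K/W
R_total = 95.77 K/W
Q = ΔT/R_total = 189/95.77
Q = 1.97 W
T_interface = T_inner + Q·ΣR(inner→interface) = 103 + 1.97×83.93

T ≈ 269 K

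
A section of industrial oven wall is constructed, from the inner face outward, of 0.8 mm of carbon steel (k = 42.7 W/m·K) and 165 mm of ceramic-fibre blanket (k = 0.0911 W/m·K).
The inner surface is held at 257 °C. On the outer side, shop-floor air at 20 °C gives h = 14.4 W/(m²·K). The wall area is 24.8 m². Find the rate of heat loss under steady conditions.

Model the wall as resistances in series:
R_carbon steel = L/(kA) = 0.0008/(42.7×24.8) = 7.555×10^-7 K/W
R_ceramic-fibre blanket = L/(kA) = 0.165/(0.0911×24.8) = 0.07303 K/W
R_outer film = 1/(h_o·A) = 1/(14.4×24.8) = 0.0028 K/W
R_total = 0.07583 K/W
Q = ΔT / R_total = 237 / 0.07583

Q ≈ 3130 W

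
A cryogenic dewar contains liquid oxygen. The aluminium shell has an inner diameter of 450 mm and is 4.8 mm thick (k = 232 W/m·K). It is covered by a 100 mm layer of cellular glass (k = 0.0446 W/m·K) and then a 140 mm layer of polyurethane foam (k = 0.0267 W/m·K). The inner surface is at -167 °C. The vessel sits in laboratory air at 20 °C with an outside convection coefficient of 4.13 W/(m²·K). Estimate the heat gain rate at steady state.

Q ≈ 36.4 W

Each spherical layer contributes R = (1/r_i − 1/r_o)/(4πk):
R_aluminium shell = (1/0.225 − 1/0.2298)/(4π×232) = 3.184×10^-5 K/W
R_cellular glass = (1/0.2298 − 1/0.3298)/(4π×0.0446) = 2.354 K/W
R_polyurethane foam = (1/0.3298 − 1/0.4698)/(4π×0.0267) = 2.693 K/W
R_outer film = 1/(h·4πr_o²) = 1/(4.13×4π×0.4698²) = 0.0873 K/W
R_total = 5.135 K/W
Q = ΔT/R_total = 187/5.135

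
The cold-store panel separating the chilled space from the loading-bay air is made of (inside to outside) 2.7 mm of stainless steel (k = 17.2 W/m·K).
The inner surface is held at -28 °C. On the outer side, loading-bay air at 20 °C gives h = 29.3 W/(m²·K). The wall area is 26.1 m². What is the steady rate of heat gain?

Using the resistance-network approach (series):
R_stainless steel = L/(kA) = 0.0027/(17.2×26.1) = 6.014×10^-6 K/W
R_outer film = 1/(h_o·A) = 1/(29.3×26.1) = 0.001308 K/W
R_total = 0.001314 K/W
Q = ΔT / R_total = 48 / 0.001314

Q ≈ 36500 W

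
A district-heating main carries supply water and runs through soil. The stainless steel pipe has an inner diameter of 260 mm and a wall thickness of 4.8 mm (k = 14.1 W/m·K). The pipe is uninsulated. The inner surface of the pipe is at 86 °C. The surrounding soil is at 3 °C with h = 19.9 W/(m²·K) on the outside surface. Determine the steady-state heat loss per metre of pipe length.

q′ ≈ 1390 W/m

Cylindrical conduction, so R = ln(r₂/r₁)/(2πkL) per layer, in series:
R_stainless steel pipe wall = ln(134.8/130)/(2π×14.1×1) = 4.093×10^-4 K/W
R_outer film = 1/(h_o·2πr_oL) = 1/(19.9×2π×0.1348×1) = 0.05933 K/W
R_total = 0.05974 K/W
Q = ΔT/R_total = 83/0.05974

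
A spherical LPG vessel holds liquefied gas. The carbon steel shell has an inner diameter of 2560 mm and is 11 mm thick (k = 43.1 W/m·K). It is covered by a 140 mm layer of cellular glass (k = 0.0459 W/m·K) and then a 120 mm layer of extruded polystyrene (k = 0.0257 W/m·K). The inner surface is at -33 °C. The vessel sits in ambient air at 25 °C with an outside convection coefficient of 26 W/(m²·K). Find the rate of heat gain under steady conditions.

Q ≈ 193 W

Each spherical layer contributes R = (1/r_i − 1/r_o)/(4πk):
R_carbon steel shell = (1/1.28 − 1/1.291)/(4π×43.1) = 1.229×10^-5 K/W
R_cellular glass = (1/1.291 − 1/1.431)/(4π×0.0459) = 0.1314 K/W
R_extruded polystyrene = (1/1.431 − 1/1.551)/(4π×0.0257) = 0.1674 K/W
R_outer film = 1/(h·4πr_o²) = 1/(26×4π×1.551²) = 0.001272 K/W
R_total = 0.3001 K/W
Q = ΔT/R_total = 58/0.3001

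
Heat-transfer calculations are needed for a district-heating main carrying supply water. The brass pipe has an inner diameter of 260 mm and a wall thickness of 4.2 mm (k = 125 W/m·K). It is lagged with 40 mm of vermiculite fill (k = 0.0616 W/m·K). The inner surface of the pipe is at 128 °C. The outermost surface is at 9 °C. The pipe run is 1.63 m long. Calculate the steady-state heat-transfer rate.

Q ≈ 288 W

Treating each annulus and film as a series resistance:
R_brass pipe wall = ln(134.2/130)/(2π×125×1.63) = 2.484×10^-5 K/W
R_vermiculite fill = ln(174.2/134.2)/(2π×0.0616×1.63) = 0.4135 K/W
R_total = 0.4135 K/W
Q = ΔT/R_total = 119/0.4135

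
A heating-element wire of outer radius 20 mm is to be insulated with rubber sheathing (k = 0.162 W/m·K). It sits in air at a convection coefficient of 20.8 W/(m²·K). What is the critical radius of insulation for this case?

For a cylinder r_cr = k/h = 0.162/20.8
r_cr = 7.79 mm; since the bare radius (20 mm) is above r_cr, any added insulation will reduce heat loss.

r_cr ≈ 7.79 mm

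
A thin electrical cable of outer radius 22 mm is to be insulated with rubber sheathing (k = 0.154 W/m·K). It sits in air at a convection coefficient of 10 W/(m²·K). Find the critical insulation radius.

For a cylinder r_cr = k/h = 0.154/10
r_cr = 15.4 mm; since the bare radius (22 mm) is above r_cr, any added insulation will reduce heat loss.

r_cr ≈ 15.4 mm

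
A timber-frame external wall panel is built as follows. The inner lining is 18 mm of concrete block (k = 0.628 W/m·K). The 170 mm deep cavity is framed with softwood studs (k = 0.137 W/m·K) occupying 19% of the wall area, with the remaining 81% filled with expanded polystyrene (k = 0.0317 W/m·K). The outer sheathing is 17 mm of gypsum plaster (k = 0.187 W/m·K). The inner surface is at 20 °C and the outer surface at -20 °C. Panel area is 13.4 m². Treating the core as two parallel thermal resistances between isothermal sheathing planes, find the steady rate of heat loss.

Q ≈ 157 W

Sheathing layers in series; stud and cavity paths in parallel between them.
R_inner = 0.018/(0.628×13.4) = 0.002139 K/W
R_stud  = 0.17/(0.137×0.19×13.4) = 0.4874 K/W
R_cav   = 0.17/(0.0317×0.81×13.4) = 0.4941 K/W
1/R_core = 1/R_stud + 1/R_cav → R_core = 0.2454 K/W
R_outer = 0.017/(0.187×13.4) = 0.006784 K/W
R_total = 0.2543 K/W
Q = ΔT/R_total = 40/0.2543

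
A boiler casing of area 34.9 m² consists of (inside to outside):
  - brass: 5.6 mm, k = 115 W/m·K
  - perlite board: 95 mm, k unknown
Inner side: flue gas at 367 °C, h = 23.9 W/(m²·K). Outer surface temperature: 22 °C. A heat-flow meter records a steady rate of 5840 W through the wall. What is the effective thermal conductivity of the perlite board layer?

Series thermal resistances:
R_inner film = 1/(h_i·A) = 1/(23.9×34.9) = 0.001199 K/W
R_brass = L/(kA) = 0.0056/(115×34.9) = 1.395×10^-6 K/W
Sum of known resistances R_other = 0.0012 K/W
Total R = ΔT/Q = 345/5840 = 0.05908 K/W
R_perlite board = R_total − R_other = 0.05788 K/W
k = L/(R·A) = 0.095/(0.05788×34.9)

k ≈ 0.047 W/(m·K)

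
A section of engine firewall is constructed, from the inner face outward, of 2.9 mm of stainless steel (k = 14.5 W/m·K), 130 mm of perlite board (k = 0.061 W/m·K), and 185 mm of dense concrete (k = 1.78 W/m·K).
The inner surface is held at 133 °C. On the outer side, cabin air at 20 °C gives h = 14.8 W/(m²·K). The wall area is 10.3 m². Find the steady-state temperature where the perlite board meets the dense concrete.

Thermal resistances in series:
R_stainless steel = L/(kA) = 0.0029/(14.5×10.3) = 1.942×10^-5 K/W
R_perlite board = L/(kA) = 0.13/(0.061×10.3) = 0.2069 K/W
R_dense concrete = L/(kA) = 0.185/(1.78×10.3) = 0.01009 K/W
R_outer film = 1/(h_o·A) = 1/(14.8×10.3) = 0.00656 K/W
R_total = 0.2236 K/W;  Q = ΔT/R_total = 113/0.2236 = 505.4 W
T_interface = T_inner − Q·ΣR(inner→interface) = 133 − 505×0.2069

T ≈ 28.4 °C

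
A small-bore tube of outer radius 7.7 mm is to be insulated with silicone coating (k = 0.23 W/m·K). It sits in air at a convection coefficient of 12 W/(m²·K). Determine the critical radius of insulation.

For a cylinder r_cr = k/h = 0.23/12
r_cr = 19.2 mm; since the bare radius (7.7 mm) is below r_cr, adding a thin layer of insulation will *increase* heat loss.

r_cr ≈ 19.2 mm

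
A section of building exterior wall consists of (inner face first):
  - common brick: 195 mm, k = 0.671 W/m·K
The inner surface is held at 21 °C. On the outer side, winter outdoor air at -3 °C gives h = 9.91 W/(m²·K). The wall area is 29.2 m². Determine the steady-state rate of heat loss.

Q ≈ 1790 W

Series thermal resistances:
R_common brick = L/(kA) = 0.195/(0.671×29.2) = 0.009952 K/W
R_outer film = 1/(h_o·A) = 1/(9.91×29.2) = 0.003456 K/W
R_total = 0.01341 K/W
Q = ΔT / R_total = 24 / 0.01341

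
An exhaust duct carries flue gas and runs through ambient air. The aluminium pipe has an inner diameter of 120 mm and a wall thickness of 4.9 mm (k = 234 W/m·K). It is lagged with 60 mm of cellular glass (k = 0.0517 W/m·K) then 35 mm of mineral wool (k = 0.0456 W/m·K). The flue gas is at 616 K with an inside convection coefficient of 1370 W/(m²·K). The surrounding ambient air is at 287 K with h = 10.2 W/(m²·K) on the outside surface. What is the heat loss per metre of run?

Per-layer cylindrical resistances, series-summed:
R_inner film = 1/(h_i·2πr₁L) = 1/(1370×2π×0.06×1) = 0.001936 K/W
R_aluminium pipe wall = ln(64.9/60)/(2π×234×1) = 5.339×10^-5 K/W
R_cellular glass = ln(124.9/64.9)/(2π×0.0517×1) = 2.015 K/W
R_mineral wool = ln(159.9/124.9)/(2π×0.0456×1) = 0.8622 K/W
R_outer film = 1/(h_o·2πr_oL) = 1/(10.2×2π×0.1599×1) = 0.09758 K/W
R_total = 2.977 K/W
Q = ΔT/R_total = 329/2.977

q′ ≈ 111 W/m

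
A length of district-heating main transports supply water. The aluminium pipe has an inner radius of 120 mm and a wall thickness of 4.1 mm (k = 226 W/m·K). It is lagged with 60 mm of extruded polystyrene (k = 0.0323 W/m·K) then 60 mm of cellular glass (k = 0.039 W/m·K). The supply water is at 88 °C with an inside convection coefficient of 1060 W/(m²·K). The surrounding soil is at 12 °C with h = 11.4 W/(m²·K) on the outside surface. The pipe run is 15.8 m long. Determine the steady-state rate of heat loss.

Q ≈ 381 W

Treating each annulus and film as a series resistance:
R_inner film = 1/(h_i·2πr₁L) = 1/(1060×2π×0.12×15.8) = 7.919×10^-5 K/W
R_aluminium pipe wall = ln(124.1/120)/(2π×226×15.8) = 1.497×10^-6 K/W
R_extruded polystyrene = ln(184.1/124.1)/(2π×0.0323×15.8) = 0.123 K/W
R_cellular glass = ln(244.1/184.1)/(2π×0.039×15.8) = 0.07286 K/W
R_outer film = 1/(h_o·2πr_oL) = 1/(11.4×2π×0.2441×15.8) = 0.00362 K/W
R_total = 0.1996 K/W
Q = ΔT/R_total = 76/0.1996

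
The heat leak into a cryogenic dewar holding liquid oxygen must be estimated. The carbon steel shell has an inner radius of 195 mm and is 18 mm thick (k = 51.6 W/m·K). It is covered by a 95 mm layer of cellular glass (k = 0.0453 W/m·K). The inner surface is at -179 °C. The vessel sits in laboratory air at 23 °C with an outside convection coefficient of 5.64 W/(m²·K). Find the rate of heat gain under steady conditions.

Each spherical layer contributes R = (1/r_i − 1/r_o)/(4πk):
R_carbon steel shell = (1/0.195 − 1/0.213)/(4π×51.6) = 6.683×10^-4 K/W
R_cellular glass = (1/0.213 − 1/0.308)/(4π×0.0453) = 2.544 K/W
R_outer film = 1/(h·4πr_o²) = 1/(5.64×4π×0.308²) = 0.1487 K/W
R_total = 2.693 K/W
Q = ΔT/R_total = 202/2.693

Q ≈ 75 W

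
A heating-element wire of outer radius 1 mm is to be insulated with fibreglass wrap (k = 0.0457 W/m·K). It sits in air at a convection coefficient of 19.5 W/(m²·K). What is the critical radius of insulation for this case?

r_cr ≈ 2.34 mm

For a cylinder r_cr = k/h = 0.0457/19.5
r_cr = 2.34 mm; since the bare radius (1 mm) is below r_cr, adding a thin layer of insulation will *increase* heat loss.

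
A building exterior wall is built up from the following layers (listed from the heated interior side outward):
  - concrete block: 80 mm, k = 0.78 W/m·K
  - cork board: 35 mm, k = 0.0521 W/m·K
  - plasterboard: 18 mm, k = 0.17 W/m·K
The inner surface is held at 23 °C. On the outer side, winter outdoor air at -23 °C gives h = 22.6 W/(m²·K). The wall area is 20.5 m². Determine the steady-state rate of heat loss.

Q ≈ 1020 W

Model the wall as resistances in series:
R_concrete block = L/(kA) = 0.08/(0.78×20.5) = 0.005003 K/W
R_cork board = L/(kA) = 0.035/(0.0521×20.5) = 0.03277 K/W
R_plasterboard = L/(kA) = 0.018/(0.17×20.5) = 0.005165 K/W
R_outer film = 1/(h_o·A) = 1/(22.6×20.5) = 0.002158 K/W
R_total = 0.0451 K/W
Q = ΔT / R_total = 46 / 0.0451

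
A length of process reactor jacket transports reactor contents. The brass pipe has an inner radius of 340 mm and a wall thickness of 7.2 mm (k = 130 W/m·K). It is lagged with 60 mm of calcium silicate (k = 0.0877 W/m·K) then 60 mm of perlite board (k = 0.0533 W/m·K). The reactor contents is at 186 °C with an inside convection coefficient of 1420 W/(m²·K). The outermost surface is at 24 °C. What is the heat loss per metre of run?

Cylindrical conduction, so R = ln(r₂/r₁)/(2πkL) per layer, in series:
R_inner film = 1/(h_i·2πr₁L) = 1/(1420×2π×0.34×1) = 3.296×10^-4 K/W
R_brass pipe wall = ln(347.2/340)/(2π×130×1) = 2.565×10^-5 K/W
R_calcium silicate = ln(407.2/347.2)/(2π×0.0877×1) = 0.2893 K/W
R_perlite board = ln(467.2/407.2)/(2π×0.0533×1) = 0.4104 K/W
R_total = 0.7001 K/W
Q = ΔT/R_total = 162/0.7001

q′ ≈ 231 W/m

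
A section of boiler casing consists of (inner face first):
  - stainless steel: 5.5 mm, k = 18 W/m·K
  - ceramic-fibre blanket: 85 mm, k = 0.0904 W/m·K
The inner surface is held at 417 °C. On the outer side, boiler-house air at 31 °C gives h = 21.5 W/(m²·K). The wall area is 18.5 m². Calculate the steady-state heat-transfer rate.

Thermal resistances in series:
R_stainless steel = L/(kA) = 0.0055/(18×18.5) = 1.652×10^-5 K/W
R_ceramic-fibre blanket = L/(kA) = 0.085/(0.0904×18.5) = 0.05083 K/W
R_outer film = 1/(h_o·A) = 1/(21.5×18.5) = 0.002514 K/W
R_total = 0.05336 K/W
Q = ΔT / R_total = 386 / 0.05336

Q ≈ 7230 W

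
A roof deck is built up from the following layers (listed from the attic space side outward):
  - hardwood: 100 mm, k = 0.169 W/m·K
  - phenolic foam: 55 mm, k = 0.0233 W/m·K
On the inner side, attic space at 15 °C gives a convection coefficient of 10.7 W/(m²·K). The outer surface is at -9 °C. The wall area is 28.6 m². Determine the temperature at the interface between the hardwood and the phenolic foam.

T ≈ 9.6 °C

Using the resistance-network approach (series):
R_inner film = 1/(h_i·A) = 1/(10.7×28.6) = 0.003268 K/W
R_hardwood = L/(kA) = 0.1/(0.169×28.6) = 0.02069 K/W
R_phenolic foam = L/(kA) = 0.055/(0.0233×28.6) = 0.08254 K/W
R_total = 0.1065 K/W;  Q = ΔT/R_total = 24/0.1065 = 225.4 W
T_interface = T_inner − Q·ΣR(inner→interface) = 15 − 225×0.02396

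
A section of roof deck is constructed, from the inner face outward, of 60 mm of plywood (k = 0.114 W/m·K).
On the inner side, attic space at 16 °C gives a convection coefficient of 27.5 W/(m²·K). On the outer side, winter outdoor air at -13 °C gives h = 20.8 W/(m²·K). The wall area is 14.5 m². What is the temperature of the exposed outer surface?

T ≈ -10.7 °C

Using the resistance-network approach (series):
R_inner film = 1/(h_i·A) = 1/(27.5×14.5) = 0.002508 K/W
R_plywood = L/(kA) = 0.06/(0.114×14.5) = 0.0363 K/W
R_outer film = 1/(h_o·A) = 1/(20.8×14.5) = 0.003316 K/W
R_total = 0.04212 K/W;  Q = ΔT/R_total = 29/0.04212 = 688.5 W
T_interface = T_inner − Q·ΣR(inner→interface) = 16 − 688×0.03881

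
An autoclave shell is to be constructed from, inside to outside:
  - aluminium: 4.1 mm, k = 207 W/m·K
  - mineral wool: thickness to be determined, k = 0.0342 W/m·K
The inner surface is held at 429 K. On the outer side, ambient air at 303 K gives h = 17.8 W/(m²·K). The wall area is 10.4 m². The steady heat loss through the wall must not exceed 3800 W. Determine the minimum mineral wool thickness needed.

Using the resistance-network approach (series):
R_aluminium = L/(kA) = 0.0041/(207×10.4) = 1.904×10^-6 K/W
R_outer film = 1/(h_o·A) = 1/(17.8×10.4) = 0.005402 K/W
Sum of the known resistances R_other = 0.005404 K/W
Required total resistance R_tot = ΔT/Q_allow = 126/3800 = 0.03316 K/W
R_mineral wool = R_tot − R_other = 0.02775 K/W
L = R·k·A = 0.02775×0.0342×10.4

L ≈ 9.87 mm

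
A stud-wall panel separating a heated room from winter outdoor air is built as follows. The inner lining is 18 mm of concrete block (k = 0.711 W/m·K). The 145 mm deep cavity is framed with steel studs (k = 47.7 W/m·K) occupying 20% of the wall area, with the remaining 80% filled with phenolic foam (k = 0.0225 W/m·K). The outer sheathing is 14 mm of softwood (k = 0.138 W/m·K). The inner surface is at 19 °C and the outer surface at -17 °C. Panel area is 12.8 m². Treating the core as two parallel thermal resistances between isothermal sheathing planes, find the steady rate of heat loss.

Q ≈ 3250 W

Sheathing layers in series; stud and cavity paths in parallel between them.
R_inner = 0.018/(0.711×12.8) = 0.001978 K/W
R_stud  = 0.145/(47.7×0.2×12.8) = 0.001187 K/W
R_cav   = 0.145/(0.0225×0.8×12.8) = 0.6293 K/W
1/R_core = 1/R_stud + 1/R_cav → R_core = 0.001185 K/W
R_outer = 0.014/(0.138×12.8) = 0.007926 K/W
R_total = 0.01109 K/W
Q = ΔT/R_total = 36/0.01109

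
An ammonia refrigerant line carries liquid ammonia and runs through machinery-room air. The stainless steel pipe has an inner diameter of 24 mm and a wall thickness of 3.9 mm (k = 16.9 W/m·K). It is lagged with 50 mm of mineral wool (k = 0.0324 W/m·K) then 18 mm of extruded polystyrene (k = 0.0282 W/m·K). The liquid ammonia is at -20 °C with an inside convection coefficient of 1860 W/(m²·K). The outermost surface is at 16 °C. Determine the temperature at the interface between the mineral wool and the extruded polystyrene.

T ≈ 10.1 °C

Per-layer cylindrical resistances, series-summed:
R_inner film = 1/(h_i·2πr₁L) = 1/(1860×2π×0.012×1) = 0.007131 K/W
R_stainless steel pipe wall = ln(15.9/12)/(2π×16.9×1) = 0.00265 K/W
R_mineral wool = ln(65.9/15.9)/(2π×0.0324×1) = 6.984 K/W
R_extruded polystyrene = ln(83.9/65.9)/(2π×0.0282×1) = 1.363 K/W
R_total = 8.357 K/W
Q = ΔT/R_total = 36/8.357
Q = 4.31 W/m
T_interface = T_inner + Q·ΣR(inner→interface) = -20 + 4.31×6.994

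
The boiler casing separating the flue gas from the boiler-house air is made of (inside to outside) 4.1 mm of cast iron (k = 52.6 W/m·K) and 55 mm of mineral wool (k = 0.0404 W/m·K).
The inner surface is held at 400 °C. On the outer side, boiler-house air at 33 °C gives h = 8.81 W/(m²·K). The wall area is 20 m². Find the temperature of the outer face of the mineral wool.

T ≈ 61.2 °C

Series thermal resistances:
R_cast iron = L/(kA) = 0.0041/(52.6×20) = 3.897×10^-6 K/W
R_mineral wool = L/(kA) = 0.055/(0.0404×20) = 0.06807 K/W
R_outer film = 1/(h_o·A) = 1/(8.81×20) = 0.005675 K/W
R_total = 0.07375 K/W;  Q = ΔT/R_total = 367/0.07375 = 4976 W
T_interface = T_inner − Q·ΣR(inner→interface) = 400 − 4980×0.06807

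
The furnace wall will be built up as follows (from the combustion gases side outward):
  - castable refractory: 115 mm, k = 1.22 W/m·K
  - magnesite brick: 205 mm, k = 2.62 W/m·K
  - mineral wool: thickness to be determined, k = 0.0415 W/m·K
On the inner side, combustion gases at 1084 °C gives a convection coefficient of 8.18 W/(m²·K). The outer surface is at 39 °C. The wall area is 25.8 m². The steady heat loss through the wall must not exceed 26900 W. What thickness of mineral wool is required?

Series thermal resistances:
R_inner film = 1/(h_i·A) = 1/(8.18×25.8) = 0.004738 K/W
R_castable refractory = L/(kA) = 0.115/(1.22×25.8) = 0.003654 K/W
R_magnesite brick = L/(kA) = 0.205/(2.62×25.8) = 0.003033 K/W
Sum of the known resistances R_other = 0.01142 K/W
Required total resistance R_tot = ΔT/Q_allow = 1045/26900 = 0.03885 K/W
R_mineral wool = R_tot − R_other = 0.02742 K/W
L = R·k·A = 0.02742×0.0415×25.8

L ≈ 29.4 mm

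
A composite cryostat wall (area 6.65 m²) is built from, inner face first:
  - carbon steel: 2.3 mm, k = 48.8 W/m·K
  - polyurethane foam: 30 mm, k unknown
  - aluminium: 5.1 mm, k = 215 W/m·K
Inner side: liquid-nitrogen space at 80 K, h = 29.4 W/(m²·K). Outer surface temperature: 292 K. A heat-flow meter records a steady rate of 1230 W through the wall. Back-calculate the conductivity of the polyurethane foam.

k ≈ 0.027 W/(m·K)

Treating each layer as a thermal resistance in series:
R_inner film = 1/(h_i·A) = 1/(29.4×6.65) = 0.005115 K/W
R_carbon steel = L/(kA) = 0.0023/(48.8×6.65) = 7.087×10^-6 K/W
R_aluminium = L/(kA) = 0.0051/(215×6.65) = 3.567×10^-6 K/W
Sum of known resistances R_other = 0.005125 K/W
Total R = ΔT/Q = 212/1230 = 0.1724 K/W
R_polyurethane foam = R_total − R_other = 0.1672 K/W
k = L/(R·A) = 0.03/(0.1672×6.65)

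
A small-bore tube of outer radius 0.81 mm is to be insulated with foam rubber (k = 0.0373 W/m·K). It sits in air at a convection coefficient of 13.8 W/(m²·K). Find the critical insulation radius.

r_cr ≈ 2.7 mm

For a cylinder r_cr = k/h = 0.0373/13.8
r_cr = 2.7 mm; since the bare radius (0.81 mm) is below r_cr, adding a thin layer of insulation will *increase* heat loss.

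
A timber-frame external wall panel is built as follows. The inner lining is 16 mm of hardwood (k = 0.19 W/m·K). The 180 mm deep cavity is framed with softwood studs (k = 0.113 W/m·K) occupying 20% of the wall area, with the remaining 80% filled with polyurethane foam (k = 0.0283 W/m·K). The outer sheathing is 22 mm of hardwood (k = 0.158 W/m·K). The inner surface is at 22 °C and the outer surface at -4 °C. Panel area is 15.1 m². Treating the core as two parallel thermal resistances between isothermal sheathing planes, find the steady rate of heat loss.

Sheathing layers in series; stud and cavity paths in parallel between them.
R_inner = 0.016/(0.19×15.1) = 0.005577 K/W
R_stud  = 0.18/(0.113×0.2×15.1) = 0.5275 K/W
R_cav   = 0.18/(0.0283×0.8×15.1) = 0.5265 K/W
1/R_core = 1/R_stud + 1/R_cav → R_core = 0.2635 K/W
R_outer = 0.022/(0.158×15.1) = 0.009221 K/W
R_total = 0.2783 K/W
Q = ΔT/R_total = 26/0.2783

Q ≈ 93.4 W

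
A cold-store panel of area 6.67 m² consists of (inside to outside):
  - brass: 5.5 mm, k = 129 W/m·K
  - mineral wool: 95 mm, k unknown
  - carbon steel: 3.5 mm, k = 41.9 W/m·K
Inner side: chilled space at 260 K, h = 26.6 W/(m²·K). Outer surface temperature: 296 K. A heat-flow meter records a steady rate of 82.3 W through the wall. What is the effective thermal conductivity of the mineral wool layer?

Treating each layer as a thermal resistance in series:
R_inner film = 1/(h_i·A) = 1/(26.6×6.67) = 0.005636 K/W
R_brass = L/(kA) = 0.0055/(129×6.67) = 6.392×10^-6 K/W
R_carbon steel = L/(kA) = 0.0035/(41.9×6.67) = 1.252×10^-5 K/W
Sum of known resistances R_other = 0.005655 K/W
Total R = ΔT/Q = 36/82.3 = 0.4374 K/W
R_mineral wool = R_total − R_other = 0.4318 K/W
k = L/(R·A) = 0.095/(0.4318×6.67)

k ≈ 0.033 W/(m·K)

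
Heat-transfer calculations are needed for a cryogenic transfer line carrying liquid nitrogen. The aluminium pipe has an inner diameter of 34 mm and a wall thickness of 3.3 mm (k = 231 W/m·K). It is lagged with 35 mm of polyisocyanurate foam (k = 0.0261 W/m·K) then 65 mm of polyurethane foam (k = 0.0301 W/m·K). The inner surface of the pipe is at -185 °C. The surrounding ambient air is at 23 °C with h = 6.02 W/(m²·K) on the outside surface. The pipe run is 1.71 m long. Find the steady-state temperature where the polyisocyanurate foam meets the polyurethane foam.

T ≈ -63.3 °C

Treating each annulus and film as a series resistance:
R_aluminium pipe wall = ln(20.3/17)/(2π×231×1.71) = 7.148×10^-5 K/W
R_polyisocyanurate foam = ln(55.3/20.3)/(2π×0.0261×1.71) = 3.574 K/W
R_polyurethane foam = ln(120.3/55.3)/(2π×0.0301×1.71) = 2.403 K/W
R_outer film = 1/(h_o·2πr_oL) = 1/(6.02×2π×0.1203×1.71) = 0.1285 K/W
R_total = 6.106 K/W
Q = ΔT/R_total = 208/6.106
Q = 34.1 W
T_interface = T_inner + Q·ΣR(inner→interface) = -185 + 34.1×3.574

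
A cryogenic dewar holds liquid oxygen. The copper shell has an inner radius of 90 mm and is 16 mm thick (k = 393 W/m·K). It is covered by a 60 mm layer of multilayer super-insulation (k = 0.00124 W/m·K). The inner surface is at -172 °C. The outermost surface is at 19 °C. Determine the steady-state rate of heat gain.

Q ≈ 0.873 W

Spherical conduction: R = (1/r_in − 1/r_out)/(4πk) per layer; series-sum.
R_copper shell = (1/0.09 − 1/0.106)/(4π×393) = 3.396×10^-4 K/W
R_multilayer super-insulation = (1/0.106 − 1/0.166)/(4π×0.00124) = 218.8 K/W
R_total = 218.8 K/W
Q = ΔT/R_total = 191/218.8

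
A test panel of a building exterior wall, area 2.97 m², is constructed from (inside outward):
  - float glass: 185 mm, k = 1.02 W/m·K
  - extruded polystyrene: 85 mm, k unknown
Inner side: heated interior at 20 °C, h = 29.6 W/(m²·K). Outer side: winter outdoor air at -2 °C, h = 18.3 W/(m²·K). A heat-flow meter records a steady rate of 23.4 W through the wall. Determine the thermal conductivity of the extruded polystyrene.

k ≈ 0.0337 W/(m·K)

Model the wall as resistances in series:
R_inner film = 1/(h_i·A) = 1/(29.6×2.97) = 0.01138 K/W
R_float glass = L/(kA) = 0.185/(1.02×2.97) = 0.06107 K/W
R_outer film = 1/(h_o·A) = 1/(18.3×2.97) = 0.0184 K/W
Sum of known resistances R_other = 0.09084 K/W
Total R = ΔT/Q = 22/23.4 = 0.9402 K/W
R_extruded polystyrene = R_total − R_other = 0.8493 K/W
k = L/(R·A) = 0.085/(0.8493×2.97)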